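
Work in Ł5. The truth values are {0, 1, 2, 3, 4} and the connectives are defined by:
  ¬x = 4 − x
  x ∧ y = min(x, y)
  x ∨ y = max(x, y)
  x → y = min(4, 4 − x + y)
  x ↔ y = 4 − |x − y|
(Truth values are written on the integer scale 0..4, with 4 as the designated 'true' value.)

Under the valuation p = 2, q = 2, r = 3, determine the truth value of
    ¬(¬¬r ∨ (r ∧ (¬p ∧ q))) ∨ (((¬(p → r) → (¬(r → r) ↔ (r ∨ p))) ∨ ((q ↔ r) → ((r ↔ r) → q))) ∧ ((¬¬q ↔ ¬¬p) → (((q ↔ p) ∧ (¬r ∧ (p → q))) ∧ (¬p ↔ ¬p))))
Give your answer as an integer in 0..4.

¬r = ¬3 = 1
¬¬r = ¬1 = 3
¬p = ¬2 = 2
¬p ∧ q = 2 ∧ 2 = 2
r ∧ (¬p ∧ q) = 3 ∧ 2 = 2
¬¬r ∨ (r ∧ (¬p ∧ q)) = 3 ∨ 2 = 3
¬(¬¬r ∨ (r ∧ (¬p ∧ q))) = ¬3 = 1
p → r = 2 → 3 = 4
¬(p → r) = ¬4 = 0
r → r = 3 → 3 = 4
¬(r → r) = ¬4 = 0
r ∨ p = 3 ∨ 2 = 3
¬(r → r) ↔ (r ∨ p) = 0 ↔ 3 = 1
¬(p → r) → (¬(r → r) ↔ (r ∨ p)) = 0 → 1 = 4
q ↔ r = 2 ↔ 3 = 3
r ↔ r = 3 ↔ 3 = 4
(r ↔ r) → q = 4 → 2 = 2
(q ↔ r) → ((r ↔ r) → q) = 3 → 2 = 3
(¬(p → r) → (¬(r → r) ↔ (r ∨ p))) ∨ ((q ↔ r) → ((r ↔ r) → q)) = 4 ∨ 3 = 4
¬q = ¬2 = 2
¬¬q = ¬2 = 2
¬p = ¬2 = 2
¬¬p = ¬2 = 2
¬¬q ↔ ¬¬p = 2 ↔ 2 = 4
q ↔ p = 2 ↔ 2 = 4
¬r = ¬3 = 1
p → q = 2 → 2 = 4
¬r ∧ (p → q) = 1 ∧ 4 = 1
(q ↔ p) ∧ (¬r ∧ (p → q)) = 4 ∧ 1 = 1
¬p = ¬2 = 2
¬p = ¬2 = 2
¬p ↔ ¬p = 2 ↔ 2 = 4
((q ↔ p) ∧ (¬r ∧ (p → q))) ∧ (¬p ↔ ¬p) = 1 ∧ 4 = 1
(¬¬q ↔ ¬¬p) → (((q ↔ p) ∧ (¬r ∧ (p → q))) ∧ (¬p ↔ ¬p)) = 4 → 1 = 1
((¬(p → r) → (¬(r → r) ↔ (r ∨ p))) ∨ ((q ↔ r) → ((r ↔ r) → q))) ∧ ((¬¬q ↔ ¬¬p) → (((q ↔ p) ∧ (¬r ∧ (p → q))) ∧ (¬p ↔ ¬p))) = 4 ∧ 1 = 1
¬(¬¬r ∨ (r ∧ (¬p ∧ q))) ∨ (((¬(p → r) → (¬(r → r) ↔ (r ∨ p))) ∨ ((q ↔ r) → ((r ↔ r) → q))) ∧ ((¬¬q ↔ ¬¬p) → (((q ↔ p) ∧ (¬r ∧ (p → q))) ∧ (¬p ↔ ¬p)))) = 1 ∨ 1 = 1

1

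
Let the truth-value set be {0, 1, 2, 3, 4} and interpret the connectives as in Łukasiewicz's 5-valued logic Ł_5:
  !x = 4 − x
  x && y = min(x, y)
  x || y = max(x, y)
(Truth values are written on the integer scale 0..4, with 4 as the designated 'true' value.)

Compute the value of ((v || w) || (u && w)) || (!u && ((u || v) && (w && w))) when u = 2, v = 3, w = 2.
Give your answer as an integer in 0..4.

3

v || w = 3 || 2 = 3
u && w = 2 && 2 = 2
(v || w) || (u && w) = 3 || 2 = 3
!u = !2 = 2
u || v = 2 || 3 = 3
w && w = 2 && 2 = 2
(u || v) && (w && w) = 3 && 2 = 2
!u && ((u || v) && (w && w)) = 2 && 2 = 2
((v || w) || (u && w)) || (!u && ((u || v) && (w && w))) = 3 || 2 = 3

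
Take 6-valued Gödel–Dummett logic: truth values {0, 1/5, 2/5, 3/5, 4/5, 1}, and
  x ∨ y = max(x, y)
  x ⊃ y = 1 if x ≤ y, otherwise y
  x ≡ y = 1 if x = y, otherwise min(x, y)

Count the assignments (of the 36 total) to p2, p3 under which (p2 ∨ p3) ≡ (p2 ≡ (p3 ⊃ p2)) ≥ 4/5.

30

value 1: 26 assignments (counts)
value 4/5: 4 assignments (counts)
value 3/5: 3 assignments
value 2/5: 2 assignments
value 1/5: 1 assignment
So 30 of the 36 assignments meet the threshold.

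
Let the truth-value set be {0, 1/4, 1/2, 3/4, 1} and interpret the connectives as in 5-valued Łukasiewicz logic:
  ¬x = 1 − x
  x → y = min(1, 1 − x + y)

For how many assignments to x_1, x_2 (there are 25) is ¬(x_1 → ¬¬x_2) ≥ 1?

1

value 1: 1 assignment (counts)
value 3/4: 2 assignments
value 1/2: 3 assignments
value 1/4: 4 assignments
value 0: 15 assignments
So 1 of the 25 assignments meets the threshold.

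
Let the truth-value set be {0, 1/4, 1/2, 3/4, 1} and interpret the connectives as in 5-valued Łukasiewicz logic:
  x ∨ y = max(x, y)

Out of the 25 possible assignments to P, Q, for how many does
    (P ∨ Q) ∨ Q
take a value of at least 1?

9

value 1: 9 assignments (counts)
value 3/4: 7 assignments
value 1/2: 5 assignments
value 1/4: 3 assignments
value 0: 1 assignment
So 9 of the 25 assignments meet the threshold.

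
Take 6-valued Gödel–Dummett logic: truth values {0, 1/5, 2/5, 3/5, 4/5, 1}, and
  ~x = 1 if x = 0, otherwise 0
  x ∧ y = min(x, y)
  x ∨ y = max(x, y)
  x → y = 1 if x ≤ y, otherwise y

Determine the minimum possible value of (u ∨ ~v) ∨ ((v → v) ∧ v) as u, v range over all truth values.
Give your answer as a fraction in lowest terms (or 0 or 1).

1/5

Take u = 0, v = 1/5:
~v = ~1/5 = 0
u ∨ ~v = 0 ∨ 0 = 0
v → v = 1/5 → 1/5 = 1
(v → v) ∧ v = 1 ∧ 1/5 = 1/5
(u ∨ ~v) ∨ ((v → v) ∧ v) = 0 ∨ 1/5 = 1/5
No assignment yields a value below 1/5, so this is the minimum.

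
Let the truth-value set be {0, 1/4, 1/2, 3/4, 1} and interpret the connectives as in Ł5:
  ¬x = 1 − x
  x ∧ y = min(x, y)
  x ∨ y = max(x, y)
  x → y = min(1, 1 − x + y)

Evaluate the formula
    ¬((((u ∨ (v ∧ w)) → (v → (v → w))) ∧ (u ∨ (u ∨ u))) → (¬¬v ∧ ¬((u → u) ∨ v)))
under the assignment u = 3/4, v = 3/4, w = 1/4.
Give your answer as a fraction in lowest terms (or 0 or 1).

3/4

v ∧ w = 3/4 ∧ 1/4 = 1/4
u ∨ (v ∧ w) = 3/4 ∨ 1/4 = 3/4
v → w = 3/4 → 1/4 = 1/2
v → (v → w) = 3/4 → 1/2 = 3/4
(u ∨ (v ∧ w)) → (v → (v → w)) = 3/4 → 3/4 = 1
u ∨ u = 3/4 ∨ 3/4 = 3/4
u ∨ (u ∨ u) = 3/4 ∨ 3/4 = 3/4
((u ∨ (v ∧ w)) → (v → (v → w))) ∧ (u ∨ (u ∨ u)) = 1 ∧ 3/4 = 3/4
¬v = ¬3/4 = 1/4
¬¬v = ¬1/4 = 3/4
u → u = 3/4 → 3/4 = 1
(u → u) ∨ v = 1 ∨ 3/4 = 1
¬((u → u) ∨ v) = ¬1 = 0
¬¬v ∧ ¬((u → u) ∨ v) = 3/4 ∧ 0 = 0
(((u ∨ (v ∧ w)) → (v → (v → w))) ∧ (u ∨ (u ∨ u))) → (¬¬v ∧ ¬((u → u) ∨ v)) = 3/4 → 0 = 1/4
¬((((u ∨ (v ∧ w)) → (v → (v → w))) ∧ (u ∨ (u ∨ u))) → (¬¬v ∧ ¬((u → u) ∨ v))) = ¬1/4 = 3/4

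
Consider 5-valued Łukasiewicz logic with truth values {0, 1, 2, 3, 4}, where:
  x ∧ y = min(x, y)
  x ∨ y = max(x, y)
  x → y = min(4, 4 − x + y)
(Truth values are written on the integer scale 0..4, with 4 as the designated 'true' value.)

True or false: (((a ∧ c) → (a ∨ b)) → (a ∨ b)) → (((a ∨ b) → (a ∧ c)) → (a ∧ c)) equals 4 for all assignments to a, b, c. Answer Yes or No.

Yes

At a = 4, b = 4, c = 2, for instance:
a ∧ c = 4 ∧ 2 = 2
a ∨ b = 4 ∨ 4 = 4
(a ∧ c) → (a ∨ b) = 2 → 4 = 4
((a ∧ c) → (a ∨ b)) → (a ∨ b) = 4 → 4 = 4
(a ∨ b) → (a ∧ c) = 4 → 2 = 2
((a ∨ b) → (a ∧ c)) → (a ∧ c) = 2 → 2 = 4
(((a ∧ c) → (a ∨ b)) → (a ∨ b)) → (((a ∨ b) → (a ∧ c)) → (a ∧ c)) = 4 → 4 = 4
and checking the remaining 124 assignments likewise gives ≥ 4 in every case.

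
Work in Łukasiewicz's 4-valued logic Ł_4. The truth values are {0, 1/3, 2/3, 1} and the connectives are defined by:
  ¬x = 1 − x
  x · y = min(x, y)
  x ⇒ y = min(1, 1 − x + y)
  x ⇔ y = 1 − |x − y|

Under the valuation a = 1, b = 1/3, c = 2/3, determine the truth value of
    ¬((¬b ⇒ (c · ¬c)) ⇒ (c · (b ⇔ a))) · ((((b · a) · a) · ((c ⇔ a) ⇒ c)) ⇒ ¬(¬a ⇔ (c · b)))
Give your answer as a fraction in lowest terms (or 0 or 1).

¬b = ¬1/3 = 2/3
¬c = ¬2/3 = 1/3
c · ¬c = 2/3 · 1/3 = 1/3
¬b ⇒ (c · ¬c) = 2/3 ⇒ 1/3 = 2/3
b ⇔ a = 1/3 ⇔ 1 = 1/3
c · (b ⇔ a) = 2/3 · 1/3 = 1/3
(¬b ⇒ (c · ¬c)) ⇒ (c · (b ⇔ a)) = 2/3 ⇒ 1/3 = 2/3
¬((¬b ⇒ (c · ¬c)) ⇒ (c · (b ⇔ a))) = ¬2/3 = 1/3
b · a = 1/3 · 1 = 1/3
(b · a) · a = 1/3 · 1 = 1/3
c ⇔ a = 2/3 ⇔ 1 = 2/3
(c ⇔ a) ⇒ c = 2/3 ⇒ 2/3 = 1
((b · a) · a) · ((c ⇔ a) ⇒ c) = 1/3 · 1 = 1/3
¬a = ¬1 = 0
c · b = 2/3 · 1/3 = 1/3
¬a ⇔ (c · b) = 0 ⇔ 1/3 = 2/3
¬(¬a ⇔ (c · b)) = ¬2/3 = 1/3
(((b · a) · a) · ((c ⇔ a) ⇒ c)) ⇒ ¬(¬a ⇔ (c · b)) = 1/3 ⇒ 1/3 = 1
¬((¬b ⇒ (c · ¬c)) ⇒ (c · (b ⇔ a))) · ((((b · a) · a) · ((c ⇔ a) ⇒ c)) ⇒ ¬(¬a ⇔ (c · b))) = 1/3 · 1 = 1/3

1/3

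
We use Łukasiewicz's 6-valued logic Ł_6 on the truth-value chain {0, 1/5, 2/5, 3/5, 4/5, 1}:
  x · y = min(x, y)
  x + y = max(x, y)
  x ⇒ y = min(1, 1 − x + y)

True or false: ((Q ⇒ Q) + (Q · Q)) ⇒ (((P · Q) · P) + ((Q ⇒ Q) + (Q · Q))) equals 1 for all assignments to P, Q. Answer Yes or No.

At P = 4/5, Q = 0, for instance:
Q ⇒ Q = 0 ⇒ 0 = 1
Q · Q = 0 · 0 = 0
(Q ⇒ Q) + (Q · Q) = 1 + 0 = 1
P · Q = 4/5 · 0 = 0
(P · Q) · P = 0 · 4/5 = 0
((P · Q) · P) + ((Q ⇒ Q) + (Q · Q)) = 0 + 1 = 1
((Q ⇒ Q) + (Q · Q)) ⇒ (((P · Q) · P) + ((Q ⇒ Q) + (Q · Q))) = 1 ⇒ 1 = 1
and checking the remaining 35 assignments likewise gives ≥ 1 in every case.

Yes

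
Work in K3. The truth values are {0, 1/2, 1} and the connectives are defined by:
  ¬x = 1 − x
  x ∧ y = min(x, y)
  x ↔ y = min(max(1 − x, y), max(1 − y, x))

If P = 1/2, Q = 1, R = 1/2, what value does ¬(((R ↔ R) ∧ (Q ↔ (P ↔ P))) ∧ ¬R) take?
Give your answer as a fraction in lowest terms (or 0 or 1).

1/2

R ↔ R = 1/2 ↔ 1/2 = 1/2
P ↔ P = 1/2 ↔ 1/2 = 1/2
Q ↔ (P ↔ P) = 1 ↔ 1/2 = 1/2
(R ↔ R) ∧ (Q ↔ (P ↔ P)) = 1/2 ∧ 1/2 = 1/2
¬R = ¬1/2 = 1/2
((R ↔ R) ∧ (Q ↔ (P ↔ P))) ∧ ¬R = 1/2 ∧ 1/2 = 1/2
¬(((R ↔ R) ∧ (Q ↔ (P ↔ P))) ∧ ¬R) = ¬1/2 = 1/2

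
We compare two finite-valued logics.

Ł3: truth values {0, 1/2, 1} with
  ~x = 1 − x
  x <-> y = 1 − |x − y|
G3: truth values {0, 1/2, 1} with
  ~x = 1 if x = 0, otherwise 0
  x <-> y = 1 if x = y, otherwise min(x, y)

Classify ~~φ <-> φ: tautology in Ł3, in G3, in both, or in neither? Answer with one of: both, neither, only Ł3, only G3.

In Ł3: every assignment gives 1 — tautology.
In G3: at φ = 1/2 the value is 1/2 — not a tautology.

only Ł3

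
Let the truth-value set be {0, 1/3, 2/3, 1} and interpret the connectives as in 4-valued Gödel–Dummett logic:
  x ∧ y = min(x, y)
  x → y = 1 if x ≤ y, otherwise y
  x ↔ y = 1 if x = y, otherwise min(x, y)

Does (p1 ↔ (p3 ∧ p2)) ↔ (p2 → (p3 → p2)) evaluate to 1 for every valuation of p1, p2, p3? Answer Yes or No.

No

Counterexample: take p1 = 0, p2 = 1/3, p3 = 1/3.
p3 ∧ p2 = 1/3 ∧ 1/3 = 1/3
p1 ↔ (p3 ∧ p2) = 0 ↔ 1/3 = 0
p3 → p2 = 1/3 → 1/3 = 1
p2 → (p3 → p2) = 1/3 → 1 = 1
(p1 ↔ (p3 ∧ p2)) ↔ (p2 → (p3 → p2)) = 0 ↔ 1 = 0
This gives 0 ≠ 1.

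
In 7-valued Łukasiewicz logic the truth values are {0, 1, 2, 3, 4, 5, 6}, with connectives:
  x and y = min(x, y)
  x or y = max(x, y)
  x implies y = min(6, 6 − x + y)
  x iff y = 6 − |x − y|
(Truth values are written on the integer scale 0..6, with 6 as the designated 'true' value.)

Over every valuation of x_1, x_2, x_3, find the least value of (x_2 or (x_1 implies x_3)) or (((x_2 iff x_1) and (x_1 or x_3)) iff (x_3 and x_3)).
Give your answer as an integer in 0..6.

Take x_1 = 4, x_2 = 2, x_3 = 0:
x_1 implies x_3 = 4 implies 0 = 2
x_2 or (x_1 implies x_3) = 2 or 2 = 2
x_2 iff x_1 = 2 iff 4 = 4
x_1 or x_3 = 4 or 0 = 4
(x_2 iff x_1) and (x_1 or x_3) = 4 and 4 = 4
x_3 and x_3 = 0 and 0 = 0
((x_2 iff x_1) and (x_1 or x_3)) iff (x_3 and x_3) = 4 iff 0 = 2
(x_2 or (x_1 implies x_3)) or (((x_2 iff x_1) and (x_1 or x_3)) iff (x_3 and x_3)) = 2 or 2 = 2
No assignment yields a value below 2, so this is the minimum.

2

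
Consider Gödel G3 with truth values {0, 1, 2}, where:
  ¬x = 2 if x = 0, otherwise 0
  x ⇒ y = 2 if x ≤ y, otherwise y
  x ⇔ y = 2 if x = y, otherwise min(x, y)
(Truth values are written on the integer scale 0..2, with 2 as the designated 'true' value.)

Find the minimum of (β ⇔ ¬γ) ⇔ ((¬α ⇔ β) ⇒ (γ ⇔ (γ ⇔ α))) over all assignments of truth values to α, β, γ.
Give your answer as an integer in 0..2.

0

Take α = 0, β = 0, γ = 0:
¬γ = ¬0 = 2
β ⇔ ¬γ = 0 ⇔ 2 = 0
¬α = ¬0 = 2
¬α ⇔ β = 2 ⇔ 0 = 0
γ ⇔ α = 0 ⇔ 0 = 2
γ ⇔ (γ ⇔ α) = 0 ⇔ 2 = 0
(¬α ⇔ β) ⇒ (γ ⇔ (γ ⇔ α)) = 0 ⇒ 0 = 2
(β ⇔ ¬γ) ⇔ ((¬α ⇔ β) ⇒ (γ ⇔ (γ ⇔ α))) = 0 ⇔ 2 = 0
No assignment yields a value below 0, so this is the minimum.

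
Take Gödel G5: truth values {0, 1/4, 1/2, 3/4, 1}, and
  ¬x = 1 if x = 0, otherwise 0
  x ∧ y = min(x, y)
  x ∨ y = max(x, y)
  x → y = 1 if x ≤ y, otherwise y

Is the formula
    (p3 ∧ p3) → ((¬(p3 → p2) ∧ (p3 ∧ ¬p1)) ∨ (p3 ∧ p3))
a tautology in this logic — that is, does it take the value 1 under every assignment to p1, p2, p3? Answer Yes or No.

Yes

At p1 = 0, p2 = 1, p3 = 1/4, for instance:
p3 ∧ p3 = 1/4 ∧ 1/4 = 1/4
p3 → p2 = 1/4 → 1 = 1
¬(p3 → p2) = ¬1 = 0
¬p1 = ¬0 = 1
p3 ∧ ¬p1 = 1/4 ∧ 1 = 1/4
¬(p3 → p2) ∧ (p3 ∧ ¬p1) = 0 ∧ 1/4 = 0
(¬(p3 → p2) ∧ (p3 ∧ ¬p1)) ∨ (p3 ∧ p3) = 0 ∨ 1/4 = 1/4
(p3 ∧ p3) → ((¬(p3 → p2) ∧ (p3 ∧ ¬p1)) ∨ (p3 ∧ p3)) = 1/4 → 1/4 = 1
and checking the remaining 124 assignments likewise gives ≥ 1 in every case.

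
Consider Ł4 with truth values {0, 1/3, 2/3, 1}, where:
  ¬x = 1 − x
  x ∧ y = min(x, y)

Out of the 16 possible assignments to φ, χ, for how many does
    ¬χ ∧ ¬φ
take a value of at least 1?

1

φ = 0, χ = 0 ↦ 1  ≥
φ = 0, χ = 1/3 ↦ 2/3  <
φ = 0, χ = 2/3 ↦ 1/3  <
φ = 0, χ = 1 ↦ 0  <
φ = 1/3, χ = 0 ↦ 2/3  <
φ = 1/3, χ = 1/3 ↦ 2/3  <
φ = 1/3, χ = 2/3 ↦ 1/3  <
φ = 1/3, χ = 1 ↦ 0  <
φ = 2/3, χ = 0 ↦ 1/3  <
φ = 2/3, χ = 1/3 ↦ 1/3  <
φ = 2/3, χ = 2/3 ↦ 1/3  <
φ = 2/3, χ = 1 ↦ 0  <
φ = 1, χ = 0 ↦ 0  <
φ = 1, χ = 1/3 ↦ 0  <
φ = 1, χ = 2/3 ↦ 0  <
φ = 1, χ = 1 ↦ 0  <
So 1 of the 16 assignments meets the threshold.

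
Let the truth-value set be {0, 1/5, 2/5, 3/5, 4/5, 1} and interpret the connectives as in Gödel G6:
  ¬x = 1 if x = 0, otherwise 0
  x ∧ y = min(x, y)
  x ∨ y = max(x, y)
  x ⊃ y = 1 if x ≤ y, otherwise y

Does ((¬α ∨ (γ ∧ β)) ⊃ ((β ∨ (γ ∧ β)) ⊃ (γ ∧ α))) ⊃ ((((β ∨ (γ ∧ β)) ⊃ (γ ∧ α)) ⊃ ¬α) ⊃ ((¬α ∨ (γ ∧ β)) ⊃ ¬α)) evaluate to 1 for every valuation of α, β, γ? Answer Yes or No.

At α = 0, β = 1/5, γ = 2/5, for instance:
¬α = ¬0 = 1
γ ∧ β = 2/5 ∧ 1/5 = 1/5
¬α ∨ (γ ∧ β) = 1 ∨ 1/5 = 1
γ ∧ β = 2/5 ∧ 1/5 = 1/5
β ∨ (γ ∧ β) = 1/5 ∨ 1/5 = 1/5
γ ∧ α = 2/5 ∧ 0 = 0
(β ∨ (γ ∧ β)) ⊃ (γ ∧ α) = 1/5 ⊃ 0 = 0
(¬α ∨ (γ ∧ β)) ⊃ ((β ∨ (γ ∧ β)) ⊃ (γ ∧ α)) = 1 ⊃ 0 = 0
¬α = ¬0 = 1
((β ∨ (γ ∧ β)) ⊃ (γ ∧ α)) ⊃ ¬α = 0 ⊃ 1 = 1
(¬α ∨ (γ ∧ β)) ⊃ ¬α = 1 ⊃ 1 = 1
(((β ∨ (γ ∧ β)) ⊃ (γ ∧ α)) ⊃ ¬α) ⊃ ((¬α ∨ (γ ∧ β)) ⊃ ¬α) = 1 ⊃ 1 = 1
((¬α ∨ (γ ∧ β)) ⊃ ((β ∨ (γ ∧ β)) ⊃ (γ ∧ α))) ⊃ ((((β ∨ (γ ∧ β)) ⊃ (γ ∧ α)) ⊃ ¬α) ⊃ ((¬α ∨ (γ ∧ β)) ⊃ ¬α)) = 0 ⊃ 1 = 1
and checking the remaining 215 assignments likewise gives ≥ 1 in every case.

Yes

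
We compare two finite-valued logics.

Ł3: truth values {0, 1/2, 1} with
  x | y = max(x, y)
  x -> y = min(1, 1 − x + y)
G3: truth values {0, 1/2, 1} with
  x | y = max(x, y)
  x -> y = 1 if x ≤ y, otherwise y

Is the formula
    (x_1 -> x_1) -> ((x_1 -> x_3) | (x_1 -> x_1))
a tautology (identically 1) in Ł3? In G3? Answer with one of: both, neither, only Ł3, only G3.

In Ł3: every assignment gives 1 — tautology.
In G3: every assignment gives 1 — tautology.

both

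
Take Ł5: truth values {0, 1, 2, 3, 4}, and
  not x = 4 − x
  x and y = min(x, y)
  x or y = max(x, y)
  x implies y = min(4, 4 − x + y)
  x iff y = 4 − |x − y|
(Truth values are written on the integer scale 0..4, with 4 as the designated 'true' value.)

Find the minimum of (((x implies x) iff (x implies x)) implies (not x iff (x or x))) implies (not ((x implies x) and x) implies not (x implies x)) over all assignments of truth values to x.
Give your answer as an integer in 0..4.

2

Take x = 2:
x implies x = 2 implies 2 = 4
x implies x = 2 implies 2 = 4
(x implies x) iff (x implies x) = 4 iff 4 = 4
not x = not 2 = 2
x or x = 2 or 2 = 2
not x iff (x or x) = 2 iff 2 = 4
((x implies x) iff (x implies x)) implies (not x iff (x or x)) = 4 implies 4 = 4
x implies x = 2 implies 2 = 4
(x implies x) and x = 4 and 2 = 2
not ((x implies x) and x) = not 2 = 2
x implies x = 2 implies 2 = 4
not (x implies x) = not 4 = 0
not ((x implies x) and x) implies not (x implies x) = 2 implies 0 = 2
(((x implies x) iff (x implies x)) implies (not x iff (x or x))) implies (not ((x implies x) and x) implies not (x implies x)) = 4 implies 2 = 2
No assignment yields a value below 2, so this is the minimum.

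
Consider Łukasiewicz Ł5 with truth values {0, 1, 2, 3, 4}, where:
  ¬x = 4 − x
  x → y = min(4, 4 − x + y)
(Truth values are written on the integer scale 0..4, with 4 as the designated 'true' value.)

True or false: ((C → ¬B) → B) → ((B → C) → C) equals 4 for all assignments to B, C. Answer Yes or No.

Counterexample: take B = 3, C = 2.
¬B = ¬3 = 1
C → ¬B = 2 → 1 = 3
(C → ¬B) → B = 3 → 3 = 4
B → C = 3 → 2 = 3
(B → C) → C = 3 → 2 = 3
((C → ¬B) → B) → ((B → C) → C) = 4 → 3 = 3
This gives 3 ≠ 4.

No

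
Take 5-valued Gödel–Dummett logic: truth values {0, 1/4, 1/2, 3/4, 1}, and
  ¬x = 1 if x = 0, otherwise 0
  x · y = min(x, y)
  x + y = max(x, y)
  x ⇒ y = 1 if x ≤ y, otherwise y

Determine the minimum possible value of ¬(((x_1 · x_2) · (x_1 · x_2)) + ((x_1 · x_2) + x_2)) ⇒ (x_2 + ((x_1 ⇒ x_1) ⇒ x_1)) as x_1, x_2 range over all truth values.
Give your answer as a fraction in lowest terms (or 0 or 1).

Take x_1 = 0, x_2 = 0:
x_1 · x_2 = 0 · 0 = 0
x_1 · x_2 = 0 · 0 = 0
(x_1 · x_2) · (x_1 · x_2) = 0 · 0 = 0
x_1 · x_2 = 0 · 0 = 0
(x_1 · x_2) + x_2 = 0 + 0 = 0
((x_1 · x_2) · (x_1 · x_2)) + ((x_1 · x_2) + x_2) = 0 + 0 = 0
¬(((x_1 · x_2) · (x_1 · x_2)) + ((x_1 · x_2) + x_2)) = ¬0 = 1
x_1 ⇒ x_1 = 0 ⇒ 0 = 1
(x_1 ⇒ x_1) ⇒ x_1 = 1 ⇒ 0 = 0
x_2 + ((x_1 ⇒ x_1) ⇒ x_1) = 0 + 0 = 0
¬(((x_1 · x_2) · (x_1 · x_2)) + ((x_1 · x_2) + x_2)) ⇒ (x_2 + ((x_1 ⇒ x_1) ⇒ x_1)) = 1 ⇒ 0 = 0
No assignment yields a value below 0, so this is the minimum.

0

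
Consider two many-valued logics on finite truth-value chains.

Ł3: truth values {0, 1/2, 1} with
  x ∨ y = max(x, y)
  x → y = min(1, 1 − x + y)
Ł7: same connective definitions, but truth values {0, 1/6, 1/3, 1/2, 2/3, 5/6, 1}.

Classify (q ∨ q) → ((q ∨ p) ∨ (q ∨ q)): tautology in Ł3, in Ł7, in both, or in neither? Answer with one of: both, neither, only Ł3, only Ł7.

both

In Ł3: every assignment gives 1 — tautology.
In Ł7: every assignment gives 1 — tautology.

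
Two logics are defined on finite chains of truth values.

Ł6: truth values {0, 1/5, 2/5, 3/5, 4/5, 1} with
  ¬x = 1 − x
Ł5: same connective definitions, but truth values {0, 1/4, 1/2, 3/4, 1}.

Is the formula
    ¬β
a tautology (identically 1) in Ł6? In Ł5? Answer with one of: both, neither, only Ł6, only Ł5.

In Ł6: at β = 1/5 the value is 4/5 — not a tautology.
In Ł5: at β = 1/4 the value is 3/4 — not a tautology.

neither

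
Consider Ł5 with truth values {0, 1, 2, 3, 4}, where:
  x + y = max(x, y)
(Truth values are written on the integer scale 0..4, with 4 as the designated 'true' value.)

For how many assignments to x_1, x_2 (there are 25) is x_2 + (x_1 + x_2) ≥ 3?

16

value 4: 9 assignments (counts)
value 3: 7 assignments (counts)
value 2: 5 assignments
value 1: 3 assignments
value 0: 1 assignment
So 16 of the 25 assignments meet the threshold.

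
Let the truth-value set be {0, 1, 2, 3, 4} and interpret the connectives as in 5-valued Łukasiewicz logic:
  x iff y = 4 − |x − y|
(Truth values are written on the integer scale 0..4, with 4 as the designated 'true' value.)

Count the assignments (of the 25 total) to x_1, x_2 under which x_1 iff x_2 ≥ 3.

13

value 4: 5 assignments (counts)
value 3: 8 assignments (counts)
value 2: 6 assignments
value 1: 4 assignments
value 0: 2 assignments
So 13 of the 25 assignments meet the threshold.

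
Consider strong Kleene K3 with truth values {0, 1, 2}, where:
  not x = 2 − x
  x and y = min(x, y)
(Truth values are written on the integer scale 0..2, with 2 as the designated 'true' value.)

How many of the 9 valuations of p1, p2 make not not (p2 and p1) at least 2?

1

p1 = 0, p2 = 0 ↦ 0  <
p1 = 0, p2 = 1 ↦ 0  <
p1 = 0, p2 = 2 ↦ 0  <
p1 = 1, p2 = 0 ↦ 0  <
p1 = 1, p2 = 1 ↦ 1  <
p1 = 1, p2 = 2 ↦ 1  <
p1 = 2, p2 = 0 ↦ 0  <
p1 = 2, p2 = 1 ↦ 1  <
p1 = 2, p2 = 2 ↦ 2  ≥
So 1 of the 9 assignments meets the threshold.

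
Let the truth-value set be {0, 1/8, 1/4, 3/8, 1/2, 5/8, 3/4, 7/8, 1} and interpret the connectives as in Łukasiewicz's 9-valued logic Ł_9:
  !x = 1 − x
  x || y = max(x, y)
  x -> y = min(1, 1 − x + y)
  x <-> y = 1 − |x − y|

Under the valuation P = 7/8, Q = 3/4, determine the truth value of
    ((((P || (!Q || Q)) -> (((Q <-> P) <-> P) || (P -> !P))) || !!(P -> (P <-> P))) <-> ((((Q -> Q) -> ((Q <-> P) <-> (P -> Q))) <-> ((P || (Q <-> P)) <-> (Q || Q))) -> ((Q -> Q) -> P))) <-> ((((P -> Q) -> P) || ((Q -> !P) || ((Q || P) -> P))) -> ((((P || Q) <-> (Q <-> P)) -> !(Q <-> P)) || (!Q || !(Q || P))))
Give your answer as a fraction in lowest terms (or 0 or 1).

!Q = !3/4 = 1/4
!Q || Q = 1/4 || 3/4 = 3/4
P || (!Q || Q) = 7/8 || 3/4 = 7/8
Q <-> P = 3/4 <-> 7/8 = 7/8
(Q <-> P) <-> P = 7/8 <-> 7/8 = 1
!P = !7/8 = 1/8
P -> !P = 7/8 -> 1/8 = 1/4
((Q <-> P) <-> P) || (P -> !P) = 1 || 1/4 = 1
(P || (!Q || Q)) -> (((Q <-> P) <-> P) || (P -> !P)) = 7/8 -> 1 = 1
P <-> P = 7/8 <-> 7/8 = 1
P -> (P <-> P) = 7/8 -> 1 = 1
!(P -> (P <-> P)) = !1 = 0
!!(P -> (P <-> P)) = !0 = 1
((P || (!Q || Q)) -> (((Q <-> P) <-> P) || (P -> !P))) || !!(P -> (P <-> P)) = 1 || 1 = 1
Q -> Q = 3/4 -> 3/4 = 1
Q <-> P = 3/4 <-> 7/8 = 7/8
P -> Q = 7/8 -> 3/4 = 7/8
(Q <-> P) <-> (P -> Q) = 7/8 <-> 7/8 = 1
(Q -> Q) -> ((Q <-> P) <-> (P -> Q)) = 1 -> 1 = 1
Q <-> P = 3/4 <-> 7/8 = 7/8
P || (Q <-> P) = 7/8 || 7/8 = 7/8
Q || Q = 3/4 || 3/4 = 3/4
(P || (Q <-> P)) <-> (Q || Q) = 7/8 <-> 3/4 = 7/8
((Q -> Q) -> ((Q <-> P) <-> (P -> Q))) <-> ((P || (Q <-> P)) <-> (Q || Q)) = 1 <-> 7/8 = 7/8
Q -> Q = 3/4 -> 3/4 = 1
(Q -> Q) -> P = 1 -> 7/8 = 7/8
(((Q -> Q) -> ((Q <-> P) <-> (P -> Q))) <-> ((P || (Q <-> P)) <-> (Q || Q))) -> ((Q -> Q) -> P) = 7/8 -> 7/8 = 1
(((P || (!Q || Q)) -> (((Q <-> P) <-> P) || (P -> !P))) || !!(P -> (P <-> P))) <-> ((((Q -> Q) -> ((Q <-> P) <-> (P -> Q))) <-> ((P || (Q <-> P)) <-> (Q || Q))) -> ((Q -> Q) -> P)) = 1 <-> 1 = 1
P -> Q = 7/8 -> 3/4 = 7/8
(P -> Q) -> P = 7/8 -> 7/8 = 1
!P = !7/8 = 1/8
Q -> !P = 3/4 -> 1/8 = 3/8
Q || P = 3/4 || 7/8 = 7/8
(Q || P) -> P = 7/8 -> 7/8 = 1
(Q -> !P) || ((Q || P) -> P) = 3/8 || 1 = 1
((P -> Q) -> P) || ((Q -> !P) || ((Q || P) -> P)) = 1 || 1 = 1
P || Q = 7/8 || 3/4 = 7/8
Q <-> P = 3/4 <-> 7/8 = 7/8
(P || Q) <-> (Q <-> P) = 7/8 <-> 7/8 = 1
Q <-> P = 3/4 <-> 7/8 = 7/8
!(Q <-> P) = !7/8 = 1/8
((P || Q) <-> (Q <-> P)) -> !(Q <-> P) = 1 -> 1/8 = 1/8
!Q = !3/4 = 1/4
Q || P = 3/4 || 7/8 = 7/8
!(Q || P) = !7/8 = 1/8
!Q || !(Q || P) = 1/4 || 1/8 = 1/4
(((P || Q) <-> (Q <-> P)) -> !(Q <-> P)) || (!Q || !(Q || P)) = 1/8 || 1/4 = 1/4
(((P -> Q) -> P) || ((Q -> !P) || ((Q || P) -> P))) -> ((((P || Q) <-> (Q <-> P)) -> !(Q <-> P)) || (!Q || !(Q || P))) = 1 -> 1/4 = 1/4
((((P || (!Q || Q)) -> (((Q <-> P) <-> P) || (P -> !P))) || !!(P -> (P <-> P))) <-> ((((Q -> Q) -> ((Q <-> P) <-> (P -> Q))) <-> ((P || (Q <-> P)) <-> (Q || Q))) -> ((Q -> Q) -> P))) <-> ((((P -> Q) -> P) || ((Q -> !P) || ((Q || P) -> P))) -> ((((P || Q) <-> (Q <-> P)) -> !(Q <-> P)) || (!Q || !(Q || P)))) = 1 <-> 1/4 = 1/4

1/4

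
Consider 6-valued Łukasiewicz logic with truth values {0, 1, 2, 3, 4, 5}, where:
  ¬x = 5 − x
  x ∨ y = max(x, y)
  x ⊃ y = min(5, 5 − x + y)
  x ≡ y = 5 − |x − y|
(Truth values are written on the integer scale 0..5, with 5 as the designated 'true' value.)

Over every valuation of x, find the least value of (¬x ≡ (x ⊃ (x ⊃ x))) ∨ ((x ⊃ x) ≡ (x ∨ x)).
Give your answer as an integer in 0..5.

3

Take x = 2:
¬x = ¬2 = 3
x ⊃ x = 2 ⊃ 2 = 5
x ⊃ (x ⊃ x) = 2 ⊃ 5 = 5
¬x ≡ (x ⊃ (x ⊃ x)) = 3 ≡ 5 = 3
x ⊃ x = 2 ⊃ 2 = 5
x ∨ x = 2 ∨ 2 = 2
(x ⊃ x) ≡ (x ∨ x) = 5 ≡ 2 = 2
(¬x ≡ (x ⊃ (x ⊃ x))) ∨ ((x ⊃ x) ≡ (x ∨ x)) = 3 ∨ 2 = 3
No assignment yields a value below 3, so this is the minimum.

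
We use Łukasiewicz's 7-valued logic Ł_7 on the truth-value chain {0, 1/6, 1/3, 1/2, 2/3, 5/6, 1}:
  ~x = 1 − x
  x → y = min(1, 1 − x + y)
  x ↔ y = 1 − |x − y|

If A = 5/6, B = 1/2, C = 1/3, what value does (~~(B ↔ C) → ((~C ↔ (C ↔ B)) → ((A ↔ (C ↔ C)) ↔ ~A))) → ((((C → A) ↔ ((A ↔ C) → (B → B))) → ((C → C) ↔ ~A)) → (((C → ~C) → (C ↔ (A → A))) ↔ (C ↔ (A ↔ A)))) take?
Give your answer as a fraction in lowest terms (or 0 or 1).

1

B ↔ C = 1/2 ↔ 1/3 = 5/6
~(B ↔ C) = ~5/6 = 1/6
~~(B ↔ C) = ~1/6 = 5/6
~C = ~1/3 = 2/3
C ↔ B = 1/3 ↔ 1/2 = 5/6
~C ↔ (C ↔ B) = 2/3 ↔ 5/6 = 5/6
C ↔ C = 1/3 ↔ 1/3 = 1
A ↔ (C ↔ C) = 5/6 ↔ 1 = 5/6
~A = ~5/6 = 1/6
(A ↔ (C ↔ C)) ↔ ~A = 5/6 ↔ 1/6 = 1/3
(~C ↔ (C ↔ B)) → ((A ↔ (C ↔ C)) ↔ ~A) = 5/6 → 1/3 = 1/2
~~(B ↔ C) → ((~C ↔ (C ↔ B)) → ((A ↔ (C ↔ C)) ↔ ~A)) = 5/6 → 1/2 = 2/3
C → A = 1/3 → 5/6 = 1
A ↔ C = 5/6 ↔ 1/3 = 1/2
B → B = 1/2 → 1/2 = 1
(A ↔ C) → (B → B) = 1/2 → 1 = 1
(C → A) ↔ ((A ↔ C) → (B → B)) = 1 ↔ 1 = 1
C → C = 1/3 → 1/3 = 1
~A = ~5/6 = 1/6
(C → C) ↔ ~A = 1 ↔ 1/6 = 1/6
((C → A) ↔ ((A ↔ C) → (B → B))) → ((C → C) ↔ ~A) = 1 → 1/6 = 1/6
~C = ~1/3 = 2/3
C → ~C = 1/3 → 2/3 = 1
A → A = 5/6 → 5/6 = 1
C ↔ (A → A) = 1/3 ↔ 1 = 1/3
(C → ~C) → (C ↔ (A → A)) = 1 → 1/3 = 1/3
A ↔ A = 5/6 ↔ 5/6 = 1
C ↔ (A ↔ A) = 1/3 ↔ 1 = 1/3
((C → ~C) → (C ↔ (A → A))) ↔ (C ↔ (A ↔ A)) = 1/3 ↔ 1/3 = 1
(((C → A) ↔ ((A ↔ C) → (B → B))) → ((C → C) ↔ ~A)) → (((C → ~C) → (C ↔ (A → A))) ↔ (C ↔ (A ↔ A))) = 1/6 → 1 = 1
(~~(B ↔ C) → ((~C ↔ (C ↔ B)) → ((A ↔ (C ↔ C)) ↔ ~A))) → ((((C → A) ↔ ((A ↔ C) → (B → B))) → ((C → C) ↔ ~A)) → (((C → ~C) → (C ↔ (A → A))) ↔ (C ↔ (A ↔ A)))) = 2/3 → 1 = 1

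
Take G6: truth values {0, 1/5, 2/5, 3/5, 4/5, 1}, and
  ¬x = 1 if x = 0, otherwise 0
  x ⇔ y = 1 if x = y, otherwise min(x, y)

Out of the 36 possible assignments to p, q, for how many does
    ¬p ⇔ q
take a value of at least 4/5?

7

value 1: 6 assignments (counts)
value 4/5: 1 assignment (counts)
value 3/5: 1 assignment
value 2/5: 1 assignment
value 1/5: 1 assignment
value 0: 26 assignments
So 7 of the 36 assignments meet the threshold.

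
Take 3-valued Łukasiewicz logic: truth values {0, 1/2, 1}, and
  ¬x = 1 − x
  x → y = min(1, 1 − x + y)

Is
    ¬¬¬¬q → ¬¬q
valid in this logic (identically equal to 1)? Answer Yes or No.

Yes

q = 0 ↦ 1
q = 1/2 ↦ 1
q = 1 ↦ 1
Every assignment gives a value ≥ 1.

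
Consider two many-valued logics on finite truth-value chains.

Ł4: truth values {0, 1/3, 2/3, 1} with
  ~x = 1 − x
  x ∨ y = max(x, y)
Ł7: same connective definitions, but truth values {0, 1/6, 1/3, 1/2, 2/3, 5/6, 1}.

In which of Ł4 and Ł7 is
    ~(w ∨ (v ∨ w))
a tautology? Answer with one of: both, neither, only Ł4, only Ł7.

neither

In Ł4: at v = 0, w = 1/3 the value is 2/3 — not a tautology.
In Ł7: at v = 0, w = 1/6 the value is 5/6 — not a tautology.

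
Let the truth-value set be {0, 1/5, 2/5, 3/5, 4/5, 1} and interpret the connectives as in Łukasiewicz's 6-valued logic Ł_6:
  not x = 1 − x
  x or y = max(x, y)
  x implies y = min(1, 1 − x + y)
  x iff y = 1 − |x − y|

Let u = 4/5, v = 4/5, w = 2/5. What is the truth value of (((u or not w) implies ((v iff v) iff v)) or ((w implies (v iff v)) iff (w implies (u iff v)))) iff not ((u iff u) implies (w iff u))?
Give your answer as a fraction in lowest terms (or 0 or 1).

2/5

not w = not 2/5 = 3/5
u or not w = 4/5 or 3/5 = 4/5
v iff v = 4/5 iff 4/5 = 1
(v iff v) iff v = 1 iff 4/5 = 4/5
(u or not w) implies ((v iff v) iff v) = 4/5 implies 4/5 = 1
v iff v = 4/5 iff 4/5 = 1
w implies (v iff v) = 2/5 implies 1 = 1
u iff v = 4/5 iff 4/5 = 1
w implies (u iff v) = 2/5 implies 1 = 1
(w implies (v iff v)) iff (w implies (u iff v)) = 1 iff 1 = 1
((u or not w) implies ((v iff v) iff v)) or ((w implies (v iff v)) iff (w implies (u iff v))) = 1 or 1 = 1
u iff u = 4/5 iff 4/5 = 1
w iff u = 2/5 iff 4/5 = 3/5
(u iff u) implies (w iff u) = 1 implies 3/5 = 3/5
not ((u iff u) implies (w iff u)) = not 3/5 = 2/5
(((u or not w) implies ((v iff v) iff v)) or ((w implies (v iff v)) iff (w implies (u iff v)))) iff not ((u iff u) implies (w iff u)) = 1 iff 2/5 = 2/5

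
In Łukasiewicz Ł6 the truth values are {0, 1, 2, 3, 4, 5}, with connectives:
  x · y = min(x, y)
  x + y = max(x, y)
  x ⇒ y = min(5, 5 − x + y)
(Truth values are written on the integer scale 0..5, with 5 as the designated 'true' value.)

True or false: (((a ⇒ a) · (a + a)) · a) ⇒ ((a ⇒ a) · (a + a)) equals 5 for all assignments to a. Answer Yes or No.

Yes

a = 0 ↦ 5
a = 1 ↦ 5
a = 2 ↦ 5
a = 3 ↦ 5
a = 4 ↦ 5
a = 5 ↦ 5
Every assignment gives a value ≥ 5.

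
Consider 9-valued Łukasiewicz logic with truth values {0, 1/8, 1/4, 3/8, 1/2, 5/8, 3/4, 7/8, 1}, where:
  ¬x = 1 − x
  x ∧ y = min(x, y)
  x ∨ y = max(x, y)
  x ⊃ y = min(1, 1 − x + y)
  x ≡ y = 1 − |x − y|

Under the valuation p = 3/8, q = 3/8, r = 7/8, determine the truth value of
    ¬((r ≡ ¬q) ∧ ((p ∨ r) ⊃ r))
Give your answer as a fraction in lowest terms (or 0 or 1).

¬q = ¬3/8 = 5/8
r ≡ ¬q = 7/8 ≡ 5/8 = 3/4
p ∨ r = 3/8 ∨ 7/8 = 7/8
(p ∨ r) ⊃ r = 7/8 ⊃ 7/8 = 1
(r ≡ ¬q) ∧ ((p ∨ r) ⊃ r) = 3/4 ∧ 1 = 3/4
¬((r ≡ ¬q) ∧ ((p ∨ r) ⊃ r)) = ¬3/4 = 1/4

1/4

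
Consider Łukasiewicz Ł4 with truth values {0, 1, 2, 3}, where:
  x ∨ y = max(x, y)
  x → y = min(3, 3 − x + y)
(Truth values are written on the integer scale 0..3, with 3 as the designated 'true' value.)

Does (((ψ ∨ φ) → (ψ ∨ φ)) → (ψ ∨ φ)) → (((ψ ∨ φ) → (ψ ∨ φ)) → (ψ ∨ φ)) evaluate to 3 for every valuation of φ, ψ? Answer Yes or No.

Yes

φ = 0, ψ = 0 ↦ 3
φ = 0, ψ = 1 ↦ 3
φ = 0, ψ = 2 ↦ 3
φ = 0, ψ = 3 ↦ 3
φ = 1, ψ = 0 ↦ 3
φ = 1, ψ = 1 ↦ 3
φ = 1, ψ = 2 ↦ 3
φ = 1, ψ = 3 ↦ 3
φ = 2, ψ = 0 ↦ 3
φ = 2, ψ = 1 ↦ 3
φ = 2, ψ = 2 ↦ 3
φ = 2, ψ = 3 ↦ 3
φ = 3, ψ = 0 ↦ 3
φ = 3, ψ = 1 ↦ 3
φ = 3, ψ = 2 ↦ 3
φ = 3, ψ = 3 ↦ 3
Every assignment gives a value ≥ 3.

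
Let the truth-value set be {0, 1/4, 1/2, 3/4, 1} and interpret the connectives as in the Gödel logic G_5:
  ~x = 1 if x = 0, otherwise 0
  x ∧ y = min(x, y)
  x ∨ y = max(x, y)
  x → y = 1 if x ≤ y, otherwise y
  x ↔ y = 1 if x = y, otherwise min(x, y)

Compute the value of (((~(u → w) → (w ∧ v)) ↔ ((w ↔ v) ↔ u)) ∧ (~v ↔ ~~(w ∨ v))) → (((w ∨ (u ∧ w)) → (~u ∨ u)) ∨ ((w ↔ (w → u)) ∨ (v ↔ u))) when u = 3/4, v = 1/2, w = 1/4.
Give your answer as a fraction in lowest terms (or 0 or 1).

1

u → w = 3/4 → 1/4 = 1/4
~(u → w) = ~1/4 = 0
w ∧ v = 1/4 ∧ 1/2 = 1/4
~(u → w) → (w ∧ v) = 0 → 1/4 = 1
w ↔ v = 1/4 ↔ 1/2 = 1/4
(w ↔ v) ↔ u = 1/4 ↔ 3/4 = 1/4
(~(u → w) → (w ∧ v)) ↔ ((w ↔ v) ↔ u) = 1 ↔ 1/4 = 1/4
~v = ~1/2 = 0
w ∨ v = 1/4 ∨ 1/2 = 1/2
~(w ∨ v) = ~1/2 = 0
~~(w ∨ v) = ~0 = 1
~v ↔ ~~(w ∨ v) = 0 ↔ 1 = 0
((~(u → w) → (w ∧ v)) ↔ ((w ↔ v) ↔ u)) ∧ (~v ↔ ~~(w ∨ v)) = 1/4 ∧ 0 = 0
u ∧ w = 3/4 ∧ 1/4 = 1/4
w ∨ (u ∧ w) = 1/4 ∨ 1/4 = 1/4
~u = ~3/4 = 0
~u ∨ u = 0 ∨ 3/4 = 3/4
(w ∨ (u ∧ w)) → (~u ∨ u) = 1/4 → 3/4 = 1
w → u = 1/4 → 3/4 = 1
w ↔ (w → u) = 1/4 ↔ 1 = 1/4
v ↔ u = 1/2 ↔ 3/4 = 1/2
(w ↔ (w → u)) ∨ (v ↔ u) = 1/4 ∨ 1/2 = 1/2
((w ∨ (u ∧ w)) → (~u ∨ u)) ∨ ((w ↔ (w → u)) ∨ (v ↔ u)) = 1 ∨ 1/2 = 1
(((~(u → w) → (w ∧ v)) ↔ ((w ↔ v) ↔ u)) ∧ (~v ↔ ~~(w ∨ v))) → (((w ∨ (u ∧ w)) → (~u ∨ u)) ∨ ((w ↔ (w → u)) ∨ (v ↔ u))) = 0 → 1 = 1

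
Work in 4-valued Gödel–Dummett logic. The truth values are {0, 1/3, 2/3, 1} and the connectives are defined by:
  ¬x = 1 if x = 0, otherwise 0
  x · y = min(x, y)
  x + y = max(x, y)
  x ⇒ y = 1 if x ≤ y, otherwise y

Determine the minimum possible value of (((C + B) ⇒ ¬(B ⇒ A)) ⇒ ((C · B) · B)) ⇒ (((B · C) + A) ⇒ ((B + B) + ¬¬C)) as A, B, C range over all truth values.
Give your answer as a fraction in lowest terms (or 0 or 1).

1/3

Take A = 2/3, B = 1/3, C = 0:
C + B = 0 + 1/3 = 1/3
B ⇒ A = 1/3 ⇒ 2/3 = 1
¬(B ⇒ A) = ¬1 = 0
(C + B) ⇒ ¬(B ⇒ A) = 1/3 ⇒ 0 = 0
C · B = 0 · 1/3 = 0
(C · B) · B = 0 · 1/3 = 0
((C + B) ⇒ ¬(B ⇒ A)) ⇒ ((C · B) · B) = 0 ⇒ 0 = 1
B · C = 1/3 · 0 = 0
(B · C) + A = 0 + 2/3 = 2/3
B + B = 1/3 + 1/3 = 1/3
¬C = ¬0 = 1
¬¬C = ¬1 = 0
(B + B) + ¬¬C = 1/3 + 0 = 1/3
((B · C) + A) ⇒ ((B + B) + ¬¬C) = 2/3 ⇒ 1/3 = 1/3
(((C + B) ⇒ ¬(B ⇒ A)) ⇒ ((C · B) · B)) ⇒ (((B · C) + A) ⇒ ((B + B) + ¬¬C)) = 1 ⇒ 1/3 = 1/3
No assignment yields a value below 1/3, so this is the minimum.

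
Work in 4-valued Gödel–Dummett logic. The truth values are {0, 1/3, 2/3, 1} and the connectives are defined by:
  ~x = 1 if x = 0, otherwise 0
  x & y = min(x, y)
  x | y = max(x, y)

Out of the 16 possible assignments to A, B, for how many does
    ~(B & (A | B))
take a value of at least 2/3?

4

A = 0, B = 0 ↦ 1  ≥
A = 0, B = 1/3 ↦ 0  <
A = 0, B = 2/3 ↦ 0  <
A = 0, B = 1 ↦ 0  <
A = 1/3, B = 0 ↦ 1  ≥
A = 1/3, B = 1/3 ↦ 0  <
A = 1/3, B = 2/3 ↦ 0  <
A = 1/3, B = 1 ↦ 0  <
A = 2/3, B = 0 ↦ 1  ≥
A = 2/3, B = 1/3 ↦ 0  <
A = 2/3, B = 2/3 ↦ 0  <
A = 2/3, B = 1 ↦ 0  <
A = 1, B = 0 ↦ 1  ≥
A = 1, B = 1/3 ↦ 0  <
A = 1, B = 2/3 ↦ 0  <
A = 1, B = 1 ↦ 0  <
So 4 of the 16 assignments meet the threshold.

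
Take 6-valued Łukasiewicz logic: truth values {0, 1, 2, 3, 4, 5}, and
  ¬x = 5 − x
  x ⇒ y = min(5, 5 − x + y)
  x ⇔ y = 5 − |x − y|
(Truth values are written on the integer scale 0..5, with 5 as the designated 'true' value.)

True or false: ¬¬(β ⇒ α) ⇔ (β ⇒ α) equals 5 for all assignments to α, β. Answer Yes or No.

Yes

At α = 2, β = 3, for instance:
β ⇒ α = 3 ⇒ 2 = 4
¬(β ⇒ α) = ¬4 = 1
¬¬(β ⇒ α) = ¬1 = 4
¬¬(β ⇒ α) ⇔ (β ⇒ α) = 4 ⇔ 4 = 5
and checking the remaining 35 assignments likewise gives ≥ 5 in every case.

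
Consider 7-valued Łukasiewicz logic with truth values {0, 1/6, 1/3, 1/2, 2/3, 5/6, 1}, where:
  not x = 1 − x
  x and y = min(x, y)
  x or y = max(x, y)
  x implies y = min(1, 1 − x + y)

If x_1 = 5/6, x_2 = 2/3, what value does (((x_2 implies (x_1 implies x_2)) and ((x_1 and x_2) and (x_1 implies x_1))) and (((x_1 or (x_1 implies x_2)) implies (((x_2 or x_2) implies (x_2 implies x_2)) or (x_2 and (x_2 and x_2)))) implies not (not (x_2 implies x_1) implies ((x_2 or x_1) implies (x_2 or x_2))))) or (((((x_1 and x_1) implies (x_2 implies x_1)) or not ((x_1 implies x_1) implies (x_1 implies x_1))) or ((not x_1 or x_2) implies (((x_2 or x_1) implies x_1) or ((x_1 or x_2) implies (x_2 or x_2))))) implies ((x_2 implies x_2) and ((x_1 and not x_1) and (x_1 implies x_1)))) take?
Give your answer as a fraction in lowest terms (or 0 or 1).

x_1 implies x_2 = 5/6 implies 2/3 = 5/6
x_2 implies (x_1 implies x_2) = 2/3 implies 5/6 = 1
x_1 and x_2 = 5/6 and 2/3 = 2/3
x_1 implies x_1 = 5/6 implies 5/6 = 1
(x_1 and x_2) and (x_1 implies x_1) = 2/3 and 1 = 2/3
(x_2 implies (x_1 implies x_2)) and ((x_1 and x_2) and (x_1 implies x_1)) = 1 and 2/3 = 2/3
x_1 implies x_2 = 5/6 implies 2/3 = 5/6
x_1 or (x_1 implies x_2) = 5/6 or 5/6 = 5/6
x_2 or x_2 = 2/3 or 2/3 = 2/3
x_2 implies x_2 = 2/3 implies 2/3 = 1
(x_2 or x_2) implies (x_2 implies x_2) = 2/3 implies 1 = 1
x_2 and x_2 = 2/3 and 2/3 = 2/3
x_2 and (x_2 and x_2) = 2/3 and 2/3 = 2/3
((x_2 or x_2) implies (x_2 implies x_2)) or (x_2 and (x_2 and x_2)) = 1 or 2/3 = 1
(x_1 or (x_1 implies x_2)) implies (((x_2 or x_2) implies (x_2 implies x_2)) or (x_2 and (x_2 and x_2))) = 5/6 implies 1 = 1
x_2 implies x_1 = 2/3 implies 5/6 = 1
not (x_2 implies x_1) = not 1 = 0
x_2 or x_1 = 2/3 or 5/6 = 5/6
x_2 or x_2 = 2/3 or 2/3 = 2/3
(x_2 or x_1) implies (x_2 or x_2) = 5/6 implies 2/3 = 5/6
not (x_2 implies x_1) implies ((x_2 or x_1) implies (x_2 or x_2)) = 0 implies 5/6 = 1
not (not (x_2 implies x_1) implies ((x_2 or x_1) implies (x_2 or x_2))) = not 1 = 0
((x_1 or (x_1 implies x_2)) implies (((x_2 or x_2) implies (x_2 implies x_2)) or (x_2 and (x_2 and x_2)))) implies not (not (x_2 implies x_1) implies ((x_2 or x_1) implies (x_2 or x_2))) = 1 implies 0 = 0
((x_2 implies (x_1 implies x_2)) and ((x_1 and x_2) and (x_1 implies x_1))) and (((x_1 or (x_1 implies x_2)) implies (((x_2 or x_2) implies (x_2 implies x_2)) or (x_2 and (x_2 and x_2)))) implies not (not (x_2 implies x_1) implies ((x_2 or x_1) implies (x_2 or x_2)))) = 2/3 and 0 = 0
x_1 and x_1 = 5/6 and 5/6 = 5/6
x_2 implies x_1 = 2/3 implies 5/6 = 1
(x_1 and x_1) implies (x_2 implies x_1) = 5/6 implies 1 = 1
x_1 implies x_1 = 5/6 implies 5/6 = 1
x_1 implies x_1 = 5/6 implies 5/6 = 1
(x_1 implies x_1) implies (x_1 implies x_1) = 1 implies 1 = 1
not ((x_1 implies x_1) implies (x_1 implies x_1)) = not 1 = 0
((x_1 and x_1) implies (x_2 implies x_1)) or not ((x_1 implies x_1) implies (x_1 implies x_1)) = 1 or 0 = 1
not x_1 = not 5/6 = 1/6
not x_1 or x_2 = 1/6 or 2/3 = 2/3
x_2 or x_1 = 2/3 or 5/6 = 5/6
(x_2 or x_1) implies x_1 = 5/6 implies 5/6 = 1
x_1 or x_2 = 5/6 or 2/3 = 5/6
x_2 or x_2 = 2/3 or 2/3 = 2/3
(x_1 or x_2) implies (x_2 or x_2) = 5/6 implies 2/3 = 5/6
((x_2 or x_1) implies x_1) or ((x_1 or x_2) implies (x_2 or x_2)) = 1 or 5/6 = 1
(not x_1 or x_2) implies (((x_2 or x_1) implies x_1) or ((x_1 or x_2) implies (x_2 or x_2))) = 2/3 implies 1 = 1
(((x_1 and x_1) implies (x_2 implies x_1)) or not ((x_1 implies x_1) implies (x_1 implies x_1))) or ((not x_1 or x_2) implies (((x_2 or x_1) implies x_1) or ((x_1 or x_2) implies (x_2 or x_2)))) = 1 or 1 = 1
x_2 implies x_2 = 2/3 implies 2/3 = 1
not x_1 = not 5/6 = 1/6
x_1 and not x_1 = 5/6 and 1/6 = 1/6
x_1 implies x_1 = 5/6 implies 5/6 = 1
(x_1 and not x_1) and (x_1 implies x_1) = 1/6 and 1 = 1/6
(x_2 implies x_2) and ((x_1 and not x_1) and (x_1 implies x_1)) = 1 and 1/6 = 1/6
((((x_1 and x_1) implies (x_2 implies x_1)) or not ((x_1 implies x_1) implies (x_1 implies x_1))) or ((not x_1 or x_2) implies (((x_2 or x_1) implies x_1) or ((x_1 or x_2) implies (x_2 or x_2))))) implies ((x_2 implies x_2) and ((x_1 and not x_1) and (x_1 implies x_1))) = 1 implies 1/6 = 1/6
(((x_2 implies (x_1 implies x_2)) and ((x_1 and x_2) and (x_1 implies x_1))) and (((x_1 or (x_1 implies x_2)) implies (((x_2 or x_2) implies (x_2 implies x_2)) or (x_2 and (x_2 and x_2)))) implies not (not (x_2 implies x_1) implies ((x_2 or x_1) implies (x_2 or x_2))))) or (((((x_1 and x_1) implies (x_2 implies x_1)) or not ((x_1 implies x_1) implies (x_1 implies x_1))) or ((not x_1 or x_2) implies (((x_2 or x_1) implies x_1) or ((x_1 or x_2) implies (x_2 or x_2))))) implies ((x_2 implies x_2) and ((x_1 and not x_1) and (x_1 implies x_1)))) = 0 or 1/6 = 1/6

1/6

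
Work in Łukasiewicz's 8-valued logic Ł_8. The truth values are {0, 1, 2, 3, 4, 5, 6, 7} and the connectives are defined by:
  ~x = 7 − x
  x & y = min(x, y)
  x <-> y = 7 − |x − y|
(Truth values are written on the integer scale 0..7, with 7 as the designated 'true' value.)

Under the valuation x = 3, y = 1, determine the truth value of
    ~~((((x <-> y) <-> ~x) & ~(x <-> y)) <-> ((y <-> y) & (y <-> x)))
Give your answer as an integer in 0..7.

4

x <-> y = 3 <-> 1 = 5
~x = ~3 = 4
(x <-> y) <-> ~x = 5 <-> 4 = 6
x <-> y = 3 <-> 1 = 5
~(x <-> y) = ~5 = 2
((x <-> y) <-> ~x) & ~(x <-> y) = 6 & 2 = 2
y <-> y = 1 <-> 1 = 7
y <-> x = 1 <-> 3 = 5
(y <-> y) & (y <-> x) = 7 & 5 = 5
(((x <-> y) <-> ~x) & ~(x <-> y)) <-> ((y <-> y) & (y <-> x)) = 2 <-> 5 = 4
~((((x <-> y) <-> ~x) & ~(x <-> y)) <-> ((y <-> y) & (y <-> x))) = ~4 = 3
~~((((x <-> y) <-> ~x) & ~(x <-> y)) <-> ((y <-> y) & (y <-> x))) = ~3 = 4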